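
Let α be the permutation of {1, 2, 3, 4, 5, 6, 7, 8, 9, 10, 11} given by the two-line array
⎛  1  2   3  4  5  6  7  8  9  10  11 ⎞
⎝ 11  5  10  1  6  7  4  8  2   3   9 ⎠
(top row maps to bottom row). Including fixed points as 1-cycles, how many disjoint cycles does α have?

The cycle decomposition is (1, 11, 9, 2, 5, 6, 7, 4)(3, 10)(8), which has 3 cycles (counting 1-cycles).

3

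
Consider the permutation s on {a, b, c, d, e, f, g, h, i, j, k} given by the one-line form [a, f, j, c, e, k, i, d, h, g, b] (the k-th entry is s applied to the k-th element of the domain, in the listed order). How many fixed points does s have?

2

The fixed points (elements with s(x) = x) are {a, e}, so there are 2.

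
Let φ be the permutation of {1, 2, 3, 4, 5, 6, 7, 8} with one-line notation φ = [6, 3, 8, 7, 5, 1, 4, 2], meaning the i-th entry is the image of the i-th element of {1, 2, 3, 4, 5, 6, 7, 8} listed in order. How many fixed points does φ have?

1

The fixed points (elements with φ(x) = x) are {5}, so there is 1.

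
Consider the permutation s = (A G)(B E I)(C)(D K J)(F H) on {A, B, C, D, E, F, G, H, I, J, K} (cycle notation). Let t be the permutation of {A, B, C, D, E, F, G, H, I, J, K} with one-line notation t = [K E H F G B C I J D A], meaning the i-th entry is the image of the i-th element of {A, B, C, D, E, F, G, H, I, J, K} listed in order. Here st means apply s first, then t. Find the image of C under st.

H

(st)(C) = t(s(C)). s(C) = C, then t(C) = H. So (st)(C) = H.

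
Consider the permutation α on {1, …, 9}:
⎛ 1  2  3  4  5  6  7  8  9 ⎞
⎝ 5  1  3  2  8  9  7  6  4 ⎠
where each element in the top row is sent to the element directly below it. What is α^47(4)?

Tracing 4 → 2 → … returns to 4 after 7 steps, so 4 lies in a 7-cycle (1, 5, 8, 6, 9, 4, 2).
Since the cycle has length 7, α^47 acts on it the same as α^5 (47 mod 7 = 5).
Advancing 5 steps from 4: 4 → 2 → 1 → 5 → 8 → 6.

6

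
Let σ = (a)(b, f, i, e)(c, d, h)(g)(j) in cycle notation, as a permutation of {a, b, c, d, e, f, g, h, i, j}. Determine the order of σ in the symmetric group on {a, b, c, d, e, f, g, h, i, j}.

The disjoint cycles have lengths 4, 3, 1, 1, 1.
Since disjoint cycles commute, ord(σ) = lcm(4, 3) = 12.

12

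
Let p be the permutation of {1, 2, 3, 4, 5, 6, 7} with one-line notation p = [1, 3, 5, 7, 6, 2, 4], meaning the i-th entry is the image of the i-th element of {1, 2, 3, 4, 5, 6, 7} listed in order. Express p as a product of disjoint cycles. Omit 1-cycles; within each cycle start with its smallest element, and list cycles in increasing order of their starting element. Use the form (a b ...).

Iterating p from 2 gives 2 → 3 → 5 → 6 → 2; that is the 4-cycle (2 3 5 6).
Continuing from each remaining unvisited element yields (2 3 5 6)(4 7).

(2 3 5 6)(4 7)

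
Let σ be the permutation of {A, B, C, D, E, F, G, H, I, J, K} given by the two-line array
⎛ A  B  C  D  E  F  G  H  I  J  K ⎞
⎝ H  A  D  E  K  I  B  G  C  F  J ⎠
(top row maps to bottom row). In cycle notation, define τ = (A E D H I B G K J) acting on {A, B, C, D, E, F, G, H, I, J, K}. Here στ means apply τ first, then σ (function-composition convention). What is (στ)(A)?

K

(στ)(A) = σ(τ(A)). τ(A) = E, then σ(E) = K. So (στ)(A) = K.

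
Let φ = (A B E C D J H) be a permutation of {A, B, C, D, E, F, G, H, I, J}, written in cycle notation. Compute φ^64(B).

E

B lies in the 7-cycle (A B E C D J H).
Powers repeat with period 7 on this cycle, and 64 mod 7 = 1, so φ^64(B) = φ^1(B).
Stepping 1 place around the cycle: B → E.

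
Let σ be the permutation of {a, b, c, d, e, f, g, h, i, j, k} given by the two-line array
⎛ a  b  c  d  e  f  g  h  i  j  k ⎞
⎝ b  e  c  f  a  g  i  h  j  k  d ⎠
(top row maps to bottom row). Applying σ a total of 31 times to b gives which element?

Tracing b → e → … returns to b after 3 steps, so b lies in a 3-cycle (a b e).
Powers repeat with period 3 on this cycle, and 31 mod 3 = 1, so σ^31(b) = σ^1(b).
Stepping 1 place around the cycle: b → e.

e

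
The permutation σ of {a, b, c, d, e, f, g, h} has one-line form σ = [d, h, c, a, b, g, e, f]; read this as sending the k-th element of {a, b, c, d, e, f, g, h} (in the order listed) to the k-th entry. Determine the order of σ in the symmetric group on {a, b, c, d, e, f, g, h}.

10

Writing σ as disjoint cycles, the cycle lengths are 5, 2, 1.
The order is lcm(5, 2) = 10.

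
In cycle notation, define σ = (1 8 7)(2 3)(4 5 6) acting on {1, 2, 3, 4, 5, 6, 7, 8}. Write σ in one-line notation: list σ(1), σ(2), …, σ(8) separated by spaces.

Reading each image from the cycles: 1→8, 2→3, 3→2, 4→5, 5→6, 6→4, 7→1, 8→7.
So the one-line form is 8 3 2 5 6 4 1 7.

8 3 2 5 6 4 1 7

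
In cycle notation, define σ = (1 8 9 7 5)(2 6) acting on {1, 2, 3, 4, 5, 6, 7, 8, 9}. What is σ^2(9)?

9 lies in the 5-cycle (1 8 9 7 5).
Advancing 2 steps from 9: 9 → 7 → 5.

5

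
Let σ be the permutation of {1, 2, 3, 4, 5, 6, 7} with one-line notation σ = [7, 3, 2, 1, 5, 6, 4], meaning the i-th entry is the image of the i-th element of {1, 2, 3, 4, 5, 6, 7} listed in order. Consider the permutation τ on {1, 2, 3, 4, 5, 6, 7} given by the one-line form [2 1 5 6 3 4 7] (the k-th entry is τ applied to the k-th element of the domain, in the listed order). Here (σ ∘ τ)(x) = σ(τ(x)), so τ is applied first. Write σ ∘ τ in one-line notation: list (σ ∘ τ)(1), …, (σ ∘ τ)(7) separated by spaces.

3 7 5 6 2 1 4

(σ ∘ τ)(x) = σ(τ(x)). Computing each image: σ(τ(1)) = σ(2) = 3, σ(τ(2)) = σ(1) = 7, σ(τ(3)) = σ(5) = 5, σ(τ(4)) = σ(6) = 6, σ(τ(5)) = σ(3) = 2, σ(τ(6)) = σ(4) = 1, σ(τ(7)) = σ(7) = 4.
Hence σ ∘ τ = [3 7 5 6 2 1 4].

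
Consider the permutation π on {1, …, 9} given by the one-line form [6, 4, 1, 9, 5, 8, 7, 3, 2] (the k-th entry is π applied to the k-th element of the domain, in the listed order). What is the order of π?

Decomposing into disjoint cycles gives cycle lengths 4, 3, 1, 1.
The order of π is the least common multiple of its cycle lengths: lcm(4, 3) = 12.

12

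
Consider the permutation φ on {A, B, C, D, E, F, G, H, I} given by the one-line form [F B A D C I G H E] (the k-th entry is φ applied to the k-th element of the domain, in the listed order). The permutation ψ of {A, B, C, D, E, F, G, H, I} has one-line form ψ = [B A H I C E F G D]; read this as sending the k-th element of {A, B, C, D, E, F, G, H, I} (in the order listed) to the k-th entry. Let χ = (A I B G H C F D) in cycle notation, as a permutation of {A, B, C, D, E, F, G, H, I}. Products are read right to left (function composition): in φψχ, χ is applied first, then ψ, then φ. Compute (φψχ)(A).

Apply the permutations in order: χ(A) = I, then ψ(I) = D, then φ(D) = D. So (φψχ)(A) = D.

D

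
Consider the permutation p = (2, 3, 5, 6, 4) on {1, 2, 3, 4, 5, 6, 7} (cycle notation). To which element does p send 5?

6

5 appears in (2, 3, 5, 6, 4); the next entry (wrapping around) is 6.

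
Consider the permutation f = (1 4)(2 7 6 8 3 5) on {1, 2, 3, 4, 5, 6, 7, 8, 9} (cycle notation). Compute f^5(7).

7 lies in the 6-cycle (2 7 6 8 3 5).
Advancing 5 steps from 7: 7 → 6 → 8 → 3 → 5 → 2.

2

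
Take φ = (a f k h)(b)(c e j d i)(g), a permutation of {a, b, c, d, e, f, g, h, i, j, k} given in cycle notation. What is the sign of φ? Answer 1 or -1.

-1

The cycle lengths are 5, 4, 1, 1.
A cycle is odd iff its length is even; φ has 1 even-length cycle, so sgn(φ) = (−1)^1 and φ is odd.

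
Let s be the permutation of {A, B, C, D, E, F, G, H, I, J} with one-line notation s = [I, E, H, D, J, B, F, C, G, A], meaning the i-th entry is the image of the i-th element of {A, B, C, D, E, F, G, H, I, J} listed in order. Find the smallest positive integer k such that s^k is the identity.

14

Decomposing into disjoint cycles gives cycle lengths 7, 2, 1.
Since disjoint cycles commute, ord(s) = lcm(7, 2) = 14.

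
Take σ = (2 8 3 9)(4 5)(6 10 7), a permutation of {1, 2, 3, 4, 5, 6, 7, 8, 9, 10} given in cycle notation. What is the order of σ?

The disjoint cycles have lengths 4, 3, 2, 1.
The order is lcm(4, 3, 2) = 12.

12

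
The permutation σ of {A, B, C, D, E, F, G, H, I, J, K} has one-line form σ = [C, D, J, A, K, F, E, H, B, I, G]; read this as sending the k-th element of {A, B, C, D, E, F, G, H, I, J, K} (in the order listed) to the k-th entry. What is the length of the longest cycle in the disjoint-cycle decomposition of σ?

Decomposing into disjoint cycles gives (A, C, J, I, B, D)(E, K, G); the longest has length 6.

6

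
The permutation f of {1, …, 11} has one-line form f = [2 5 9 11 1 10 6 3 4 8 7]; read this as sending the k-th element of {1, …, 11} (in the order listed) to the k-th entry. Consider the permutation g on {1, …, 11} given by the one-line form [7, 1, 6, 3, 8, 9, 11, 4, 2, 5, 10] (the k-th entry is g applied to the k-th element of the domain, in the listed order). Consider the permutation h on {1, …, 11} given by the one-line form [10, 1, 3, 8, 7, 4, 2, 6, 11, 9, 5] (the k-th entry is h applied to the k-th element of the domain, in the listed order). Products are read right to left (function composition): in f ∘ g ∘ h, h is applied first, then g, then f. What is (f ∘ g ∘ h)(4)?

Apply the permutations in order: h(4) = 8, then g(8) = 4, then f(4) = 11. So (f ∘ g ∘ h)(4) = 11.

11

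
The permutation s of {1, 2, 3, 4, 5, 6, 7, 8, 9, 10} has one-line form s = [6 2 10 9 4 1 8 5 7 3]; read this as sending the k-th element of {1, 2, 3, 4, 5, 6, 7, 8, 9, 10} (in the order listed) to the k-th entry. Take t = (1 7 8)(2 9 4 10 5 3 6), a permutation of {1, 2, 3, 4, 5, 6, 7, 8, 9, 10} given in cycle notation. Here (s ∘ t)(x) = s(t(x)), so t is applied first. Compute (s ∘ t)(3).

(s ∘ t)(3) = s(t(3)). t(3) = 6, then s(6) = 1. So (s ∘ t)(3) = 1.

1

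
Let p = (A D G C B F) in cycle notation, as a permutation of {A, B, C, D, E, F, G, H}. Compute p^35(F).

B

F lies in the 6-cycle (A D G C B F).
Since the cycle has length 6, p^35 acts on it the same as p^5 (35 mod 6 = 5).
Advancing 5 steps from F: F → A → D → G → C → B.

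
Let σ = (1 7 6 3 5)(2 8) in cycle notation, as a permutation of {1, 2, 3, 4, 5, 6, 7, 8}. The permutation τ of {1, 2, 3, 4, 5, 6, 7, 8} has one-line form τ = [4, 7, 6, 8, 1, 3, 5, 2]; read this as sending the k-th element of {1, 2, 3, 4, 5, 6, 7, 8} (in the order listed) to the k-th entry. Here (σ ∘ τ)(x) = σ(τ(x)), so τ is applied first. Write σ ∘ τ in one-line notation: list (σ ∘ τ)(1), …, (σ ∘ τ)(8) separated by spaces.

4 6 3 2 7 5 1 8

(σ ∘ τ)(x) = σ(τ(x)). Computing each image: σ(τ(1)) = σ(4) = 4, σ(τ(2)) = σ(7) = 6, σ(τ(3)) = σ(6) = 3, σ(τ(4)) = σ(8) = 2, σ(τ(5)) = σ(1) = 7, σ(τ(6)) = σ(3) = 5, σ(τ(7)) = σ(5) = 1, σ(τ(8)) = σ(2) = 8.
Hence σ ∘ τ = [4 6 3 2 7 5 1 8].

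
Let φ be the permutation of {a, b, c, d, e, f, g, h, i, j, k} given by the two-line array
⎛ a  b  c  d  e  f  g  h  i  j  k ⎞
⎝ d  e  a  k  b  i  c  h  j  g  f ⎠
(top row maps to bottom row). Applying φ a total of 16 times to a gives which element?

a

Tracing a → d → … returns to a after 8 steps, so a lies in an 8-cycle (a, d, k, f, i, j, g, c).
On an 8-cycle, φ^8 is the identity, so φ^16 = φ^0 there (16 ≡ 0 mod 8).
So φ^16(a) = a.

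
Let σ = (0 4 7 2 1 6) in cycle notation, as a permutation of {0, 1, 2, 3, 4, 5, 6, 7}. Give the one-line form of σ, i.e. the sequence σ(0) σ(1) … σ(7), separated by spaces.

Image by image: 0↦4, 1↦6, 2↦1, 3↦3, 4↦7, 5↦5, 6↦0, 7↦2.
So the one-line form is 4 6 1 3 7 5 0 2.

4 6 1 3 7 5 0 2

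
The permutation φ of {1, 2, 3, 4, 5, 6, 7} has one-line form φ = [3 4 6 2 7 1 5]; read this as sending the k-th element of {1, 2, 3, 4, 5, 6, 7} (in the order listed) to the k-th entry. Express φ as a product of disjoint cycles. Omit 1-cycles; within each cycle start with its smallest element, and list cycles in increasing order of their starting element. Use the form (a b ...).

Iterating φ from 1 gives 1 → 3 → 6 → 1; that is the 3-cycle (1 3 6).
Repeating from the next unused element and collecting all non-trivial cycles gives (1 3 6)(2 4)(5 7).

(1 3 6)(2 4)(5 7)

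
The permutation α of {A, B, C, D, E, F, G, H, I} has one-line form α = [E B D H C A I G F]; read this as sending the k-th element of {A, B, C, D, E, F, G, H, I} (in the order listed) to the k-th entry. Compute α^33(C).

D

Tracing C → D → … returns to C after 8 steps, so C lies in an 8-cycle (A E C D H G I F).
Since the cycle has length 8, α^33 acts on it the same as α^1 (33 mod 8 = 1).
Advancing 1 step from C: C → D.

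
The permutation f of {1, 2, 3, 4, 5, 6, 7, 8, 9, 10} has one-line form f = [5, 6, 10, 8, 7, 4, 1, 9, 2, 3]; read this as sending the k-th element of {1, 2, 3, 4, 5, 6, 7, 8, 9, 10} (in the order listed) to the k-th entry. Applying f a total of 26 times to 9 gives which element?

Tracing 9 → 2 → … returns to 9 after 5 steps, so 9 lies in a 5-cycle (2 6 4 8 9).
Powers repeat with period 5 on this cycle, and 26 mod 5 = 1, so f^26(9) = f^1(9).
Advancing 1 step from 9: 9 → 2.

2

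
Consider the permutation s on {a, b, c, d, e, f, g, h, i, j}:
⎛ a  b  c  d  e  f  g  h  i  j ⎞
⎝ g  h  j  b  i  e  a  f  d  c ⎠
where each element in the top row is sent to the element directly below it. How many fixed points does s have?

0

No element satisfies s(x) = x, so there are 0 fixed points.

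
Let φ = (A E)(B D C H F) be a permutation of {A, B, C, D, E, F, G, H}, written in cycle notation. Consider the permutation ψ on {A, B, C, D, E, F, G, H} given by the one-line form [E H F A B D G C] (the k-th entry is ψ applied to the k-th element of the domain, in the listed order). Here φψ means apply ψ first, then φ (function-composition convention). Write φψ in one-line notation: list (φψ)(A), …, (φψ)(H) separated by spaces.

A F B E D C G H

(φψ)(x) = φ(ψ(x)). Computing each image: φ(ψ(A)) = φ(E) = A, φ(ψ(B)) = φ(H) = F, φ(ψ(C)) = φ(F) = B, φ(ψ(D)) = φ(A) = E, φ(ψ(E)) = φ(B) = D, φ(ψ(F)) = φ(D) = C, φ(ψ(G)) = φ(G) = G, φ(ψ(H)) = φ(C) = H.
Hence φψ = [A F B E D C G H].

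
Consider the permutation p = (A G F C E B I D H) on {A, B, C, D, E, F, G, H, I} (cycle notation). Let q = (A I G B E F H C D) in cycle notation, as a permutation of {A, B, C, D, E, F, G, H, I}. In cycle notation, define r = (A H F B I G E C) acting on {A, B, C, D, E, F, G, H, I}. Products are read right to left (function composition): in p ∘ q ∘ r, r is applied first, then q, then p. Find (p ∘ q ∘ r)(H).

Chase H: r(H) = F; q(F) = H; p(H) = A. Hence (p ∘ q ∘ r)(H) = A.

A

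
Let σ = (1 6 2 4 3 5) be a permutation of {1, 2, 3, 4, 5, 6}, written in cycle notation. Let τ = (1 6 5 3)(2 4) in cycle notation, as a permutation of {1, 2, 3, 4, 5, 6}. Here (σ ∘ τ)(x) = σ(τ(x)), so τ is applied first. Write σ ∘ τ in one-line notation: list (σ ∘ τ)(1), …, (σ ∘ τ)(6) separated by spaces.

Chase each element through τ then σ: 1 → 6 → 2; 2 → 4 → 3; 3 → 1 → 6; 4 → 2 → 4; 5 → 3 → 5; 6 → 5 → 1.
Collecting the images, σ ∘ τ = [2 3 6 4 5 1].

2 3 6 4 5 1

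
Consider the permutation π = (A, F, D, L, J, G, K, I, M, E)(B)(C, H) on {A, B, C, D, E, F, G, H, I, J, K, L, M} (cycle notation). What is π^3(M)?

F

M lies in the 10-cycle (A, F, D, L, J, G, K, I, M, E).
Advancing 3 steps from M: M → E → A → F.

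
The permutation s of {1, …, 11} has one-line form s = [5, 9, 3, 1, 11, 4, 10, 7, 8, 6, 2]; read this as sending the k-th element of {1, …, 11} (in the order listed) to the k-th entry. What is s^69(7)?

8

Tracing 7 → 10 → … returns to 7 after 10 steps, so 7 lies in a 10-cycle (1, 5, 11, 2, 9, 8, 7, 10, 6, 4).
Powers repeat with period 10 on this cycle, and 69 mod 10 = 9, so s^69(7) = s^9(7).
Stepping 9 places around the cycle: 7 → 10 → 6 → 4 → 1 → 5 → 11 → 2 → 9 → 8.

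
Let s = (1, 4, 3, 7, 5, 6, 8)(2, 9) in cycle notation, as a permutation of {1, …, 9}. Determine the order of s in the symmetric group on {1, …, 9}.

14

The cycle type of s is (7, 2).
The order of s is the least common multiple of its cycle lengths: lcm(7, 2) = 14.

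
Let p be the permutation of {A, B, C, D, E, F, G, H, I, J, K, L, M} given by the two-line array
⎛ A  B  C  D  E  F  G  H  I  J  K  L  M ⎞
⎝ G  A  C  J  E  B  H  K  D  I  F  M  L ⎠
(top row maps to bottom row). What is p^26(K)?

Tracing K → F → … returns to K after 6 steps, so K lies in a 6-cycle (A G H K F B).
On a 6-cycle, p^6 is the identity, so p^26 = p^2 there (26 ≡ 2 mod 6).
Stepping 2 places around the cycle: K → F → B.

B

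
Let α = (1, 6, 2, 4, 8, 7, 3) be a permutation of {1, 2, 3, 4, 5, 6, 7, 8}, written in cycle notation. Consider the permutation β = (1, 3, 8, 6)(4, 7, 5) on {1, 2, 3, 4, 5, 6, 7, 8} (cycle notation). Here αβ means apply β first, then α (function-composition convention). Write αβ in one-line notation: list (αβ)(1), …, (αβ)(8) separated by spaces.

1 4 7 3 8 6 5 2

For each element, apply β then α: 1 → 3 → 1; 2 → 2 → 4; 3 → 8 → 7; 4 → 7 → 3; 5 → 4 → 8; 6 → 1 → 6; 7 → 5 → 5; 8 → 6 → 2.
So αβ in one-line form is 1 4 7 3 8 6 5 2.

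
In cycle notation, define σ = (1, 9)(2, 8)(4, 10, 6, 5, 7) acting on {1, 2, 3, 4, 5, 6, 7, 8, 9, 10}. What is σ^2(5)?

5 lies in the 5-cycle (4, 10, 6, 5, 7).
Advancing 2 steps from 5: 5 → 7 → 4.

4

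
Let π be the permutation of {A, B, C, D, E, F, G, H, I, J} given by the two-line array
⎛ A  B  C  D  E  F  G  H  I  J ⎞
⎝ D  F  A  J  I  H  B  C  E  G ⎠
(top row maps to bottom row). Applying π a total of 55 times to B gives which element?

Tracing B → F → … returns to B after 8 steps, so B lies in an 8-cycle (A D J G B F H C).
On an 8-cycle, π^8 is the identity, so π^55 = π^7 there (55 ≡ 7 mod 8).
Stepping 7 places around the cycle: B → F → H → C → A → D → J → G.

G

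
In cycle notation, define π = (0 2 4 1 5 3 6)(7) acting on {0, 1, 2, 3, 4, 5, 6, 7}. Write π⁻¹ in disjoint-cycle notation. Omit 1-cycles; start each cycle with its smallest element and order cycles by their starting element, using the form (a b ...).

(0 6 3 5 1 4 2)

Inverting a permutation written in cycle notation just reverses the order within every cycle.
Reversing each cycle of π and rotating so the smallest element leads gives (0 6 3 5 1 4 2).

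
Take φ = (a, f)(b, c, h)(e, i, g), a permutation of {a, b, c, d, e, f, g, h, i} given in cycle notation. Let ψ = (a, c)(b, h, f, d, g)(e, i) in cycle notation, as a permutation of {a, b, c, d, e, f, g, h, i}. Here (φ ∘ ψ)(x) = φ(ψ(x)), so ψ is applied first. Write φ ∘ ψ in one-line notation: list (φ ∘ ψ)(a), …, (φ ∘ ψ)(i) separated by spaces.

(φ ∘ ψ)(x) = φ(ψ(x)). Computing each image: φ(ψ(a)) = φ(c) = h, φ(ψ(b)) = φ(h) = b, φ(ψ(c)) = φ(a) = f, φ(ψ(d)) = φ(g) = e, φ(ψ(e)) = φ(i) = g, φ(ψ(f)) = φ(d) = d, φ(ψ(g)) = φ(b) = c, φ(ψ(h)) = φ(f) = a, φ(ψ(i)) = φ(e) = i.
Hence φ ∘ ψ = [h b f e g d c a i].

h b f e g d c a i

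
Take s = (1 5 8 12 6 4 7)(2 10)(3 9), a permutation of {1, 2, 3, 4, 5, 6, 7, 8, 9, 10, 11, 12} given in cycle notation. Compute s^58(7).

7 lies in the 7-cycle (1 5 8 12 6 4 7).
On a 7-cycle, s^7 is the identity, so s^58 = s^2 there (58 ≡ 2 mod 7).
Advancing 2 steps from 7: 7 → 1 → 5.

5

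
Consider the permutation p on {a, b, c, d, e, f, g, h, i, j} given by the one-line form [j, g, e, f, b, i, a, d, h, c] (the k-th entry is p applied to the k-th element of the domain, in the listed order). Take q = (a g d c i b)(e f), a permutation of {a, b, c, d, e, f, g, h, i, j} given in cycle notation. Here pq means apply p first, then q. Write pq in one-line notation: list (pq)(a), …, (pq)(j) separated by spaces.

Chase each element through p then q: a → j → j; b → g → d; c → e → f; d → f → e; e → b → a; f → i → b; g → a → g; h → d → c; i → h → h; j → c → i.
Collecting the images, pq = [j d f e a b g c h i].

j d f e a b g c h i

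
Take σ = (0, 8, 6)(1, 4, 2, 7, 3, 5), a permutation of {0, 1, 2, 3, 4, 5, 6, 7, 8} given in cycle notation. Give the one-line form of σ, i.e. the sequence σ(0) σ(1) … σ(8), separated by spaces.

8 4 7 5 2 1 0 3 6

Each element maps to the next entry in its cycle (wrapping to the front): 0↦8, 1↦4, 2↦7, 3↦5, 4↦2, 5↦1, 6↦0, 7↦3, 8↦6.
So the one-line form is 8 4 7 5 2 1 0 3 6.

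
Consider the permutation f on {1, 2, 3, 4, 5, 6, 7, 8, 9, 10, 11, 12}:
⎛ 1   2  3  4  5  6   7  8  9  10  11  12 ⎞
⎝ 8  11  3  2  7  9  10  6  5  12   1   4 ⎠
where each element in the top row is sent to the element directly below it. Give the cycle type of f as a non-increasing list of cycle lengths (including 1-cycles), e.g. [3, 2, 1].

The disjoint cycles are (1 8 6 9 5 7 10 12 4 2 11)(3), with lengths 11, 1 in non-increasing order.

[11, 1]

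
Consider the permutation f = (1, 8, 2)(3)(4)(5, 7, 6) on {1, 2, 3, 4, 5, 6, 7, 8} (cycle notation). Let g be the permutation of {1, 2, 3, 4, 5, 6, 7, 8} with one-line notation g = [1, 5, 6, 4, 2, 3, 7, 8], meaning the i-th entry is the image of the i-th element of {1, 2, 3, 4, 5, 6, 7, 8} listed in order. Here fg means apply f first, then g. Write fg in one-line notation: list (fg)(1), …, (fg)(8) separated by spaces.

8 1 6 4 7 2 3 5

For each element, apply f then g: 1 → 8 → 8; 2 → 1 → 1; 3 → 3 → 6; 4 → 4 → 4; 5 → 7 → 7; 6 → 5 → 2; 7 → 6 → 3; 8 → 2 → 5.
Collecting the images, fg = [8 1 6 4 7 2 3 5].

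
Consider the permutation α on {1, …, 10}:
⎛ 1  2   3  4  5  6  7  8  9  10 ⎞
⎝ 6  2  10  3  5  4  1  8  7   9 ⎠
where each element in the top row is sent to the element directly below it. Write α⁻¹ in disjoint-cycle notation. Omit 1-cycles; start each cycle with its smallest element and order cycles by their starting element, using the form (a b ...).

The cycle decomposition of α is (1 6 4 3 10 9 7).
Reversing each cycle (and rotating so the smallest element leads) gives α⁻¹ = (1 7 9 10 3 4 6).

(1 7 9 10 3 4 6)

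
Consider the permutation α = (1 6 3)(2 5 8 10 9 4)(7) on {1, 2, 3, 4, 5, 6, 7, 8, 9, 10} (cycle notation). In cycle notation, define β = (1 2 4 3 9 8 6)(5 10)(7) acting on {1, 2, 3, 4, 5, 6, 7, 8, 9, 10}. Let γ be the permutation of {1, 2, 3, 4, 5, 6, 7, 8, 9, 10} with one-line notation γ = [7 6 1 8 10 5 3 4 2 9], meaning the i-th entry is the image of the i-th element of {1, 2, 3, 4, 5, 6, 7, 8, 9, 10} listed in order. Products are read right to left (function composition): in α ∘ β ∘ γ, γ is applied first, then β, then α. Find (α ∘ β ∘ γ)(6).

9

Chase 6: γ(6) = 5; β(5) = 10; α(10) = 9. Hence (α ∘ β ∘ γ)(6) = 9.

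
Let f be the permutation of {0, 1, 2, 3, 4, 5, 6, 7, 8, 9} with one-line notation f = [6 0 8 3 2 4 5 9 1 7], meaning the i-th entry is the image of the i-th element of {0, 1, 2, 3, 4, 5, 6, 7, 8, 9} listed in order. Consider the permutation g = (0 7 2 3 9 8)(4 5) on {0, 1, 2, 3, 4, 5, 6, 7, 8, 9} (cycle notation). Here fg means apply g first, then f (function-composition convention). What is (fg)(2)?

3

(fg)(2) = f(g(2)). g(2) = 3, then f(3) = 3. So (fg)(2) = 3.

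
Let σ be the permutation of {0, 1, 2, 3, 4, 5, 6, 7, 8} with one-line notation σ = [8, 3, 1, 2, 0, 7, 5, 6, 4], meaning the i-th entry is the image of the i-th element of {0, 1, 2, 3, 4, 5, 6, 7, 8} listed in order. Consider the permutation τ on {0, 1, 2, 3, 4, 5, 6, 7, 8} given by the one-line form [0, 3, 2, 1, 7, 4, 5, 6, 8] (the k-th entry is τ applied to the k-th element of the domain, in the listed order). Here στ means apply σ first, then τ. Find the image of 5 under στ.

σ(5) = 7, then τ(7) = 6; composing gives (στ)(5) = 6.

6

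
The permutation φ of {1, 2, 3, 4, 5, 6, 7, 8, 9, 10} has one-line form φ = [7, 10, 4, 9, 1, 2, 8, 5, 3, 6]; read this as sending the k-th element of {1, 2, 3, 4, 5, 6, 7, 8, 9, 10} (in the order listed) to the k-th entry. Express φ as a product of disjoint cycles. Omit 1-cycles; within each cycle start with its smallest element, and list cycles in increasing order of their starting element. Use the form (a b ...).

Iterating φ from 1 gives 1 → 7 → 8 → 5 → 1; that is the 4-cycle (1 7 8 5).
Continuing from each remaining unvisited element yields (1 7 8 5)(2 10 6)(3 4 9).

(1 7 8 5)(2 10 6)(3 4 9)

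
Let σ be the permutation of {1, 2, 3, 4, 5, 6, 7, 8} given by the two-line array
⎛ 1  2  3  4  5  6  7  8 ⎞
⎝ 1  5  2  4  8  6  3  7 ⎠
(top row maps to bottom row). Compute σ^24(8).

5

Tracing 8 → 7 → … returns to 8 after 5 steps, so 8 lies in a 5-cycle (2, 5, 8, 7, 3).
Since the cycle has length 5, σ^24 acts on it the same as σ^4 (24 mod 5 = 4).
Advancing 4 steps from 8: 8 → 7 → 3 → 2 → 5.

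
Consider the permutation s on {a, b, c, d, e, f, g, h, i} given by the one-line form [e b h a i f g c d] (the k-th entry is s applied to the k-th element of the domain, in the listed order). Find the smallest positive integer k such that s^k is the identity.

4

Writing s as disjoint cycles, the cycle lengths are 4, 2, 1, 1, 1.
The order is lcm(4, 2) = 4.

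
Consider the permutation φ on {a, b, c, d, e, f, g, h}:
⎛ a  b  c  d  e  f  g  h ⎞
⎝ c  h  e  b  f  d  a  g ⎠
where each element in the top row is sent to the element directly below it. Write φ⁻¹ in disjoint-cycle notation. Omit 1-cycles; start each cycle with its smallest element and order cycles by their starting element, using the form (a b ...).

The cycle decomposition of φ is (a c e f d b h g).
The inverse reverses every cycle; in canonical form, φ⁻¹ = (a g h b d f e c).

(a g h b d f e c)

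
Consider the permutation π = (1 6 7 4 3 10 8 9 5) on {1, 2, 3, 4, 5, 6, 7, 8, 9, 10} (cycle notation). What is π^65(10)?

10 lies in the 9-cycle (1 6 7 4 3 10 8 9 5).
On a 9-cycle, π^9 is the identity, so π^65 = π^2 there (65 ≡ 2 mod 9).
Advancing 2 steps from 10: 10 → 8 → 9.

9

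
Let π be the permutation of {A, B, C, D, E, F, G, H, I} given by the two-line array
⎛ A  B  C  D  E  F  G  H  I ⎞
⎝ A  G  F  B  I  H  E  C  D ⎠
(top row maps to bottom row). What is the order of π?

Decomposing into disjoint cycles gives cycle lengths 5, 3, 1.
The order is lcm(5, 3) = 15.

15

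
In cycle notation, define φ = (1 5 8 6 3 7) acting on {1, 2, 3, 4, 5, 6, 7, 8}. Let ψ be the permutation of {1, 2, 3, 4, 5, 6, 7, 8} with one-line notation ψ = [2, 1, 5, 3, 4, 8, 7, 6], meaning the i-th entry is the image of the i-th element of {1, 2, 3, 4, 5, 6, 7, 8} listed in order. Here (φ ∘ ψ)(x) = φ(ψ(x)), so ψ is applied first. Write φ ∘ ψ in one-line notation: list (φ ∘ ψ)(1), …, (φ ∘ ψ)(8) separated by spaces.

2 5 8 7 4 6 1 3

Chase each element through ψ then φ: 1 → 2 → 2; 2 → 1 → 5; 3 → 5 → 8; 4 → 3 → 7; 5 → 4 → 4; 6 → 8 → 6; 7 → 7 → 1; 8 → 6 → 3.
So φ ∘ ψ in one-line form is 2 5 8 7 4 6 1 3.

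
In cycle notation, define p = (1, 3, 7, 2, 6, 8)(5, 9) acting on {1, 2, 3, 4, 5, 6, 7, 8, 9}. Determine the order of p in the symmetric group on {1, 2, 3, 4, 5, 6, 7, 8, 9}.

The cycle type of p is (6, 2, 1).
The order is lcm(6, 2) = 6.

6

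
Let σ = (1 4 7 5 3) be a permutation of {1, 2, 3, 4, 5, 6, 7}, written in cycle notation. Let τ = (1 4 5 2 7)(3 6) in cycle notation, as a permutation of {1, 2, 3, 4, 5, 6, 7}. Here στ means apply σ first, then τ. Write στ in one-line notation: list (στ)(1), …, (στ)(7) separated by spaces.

5 7 4 1 6 3 2

For each element, apply σ then τ: 1 → 4 → 5; 2 → 2 → 7; 3 → 1 → 4; 4 → 7 → 1; 5 → 3 → 6; 6 → 6 → 3; 7 → 5 → 2.
So στ in one-line form is 5 7 4 1 6 3 2.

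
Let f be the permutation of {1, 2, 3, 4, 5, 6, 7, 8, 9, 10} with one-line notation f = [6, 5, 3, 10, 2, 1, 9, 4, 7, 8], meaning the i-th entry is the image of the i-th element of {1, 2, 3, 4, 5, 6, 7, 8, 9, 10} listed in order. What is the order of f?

The disjoint-cycle form of f has cycle lengths 3, 2, 2, 2, 1.
The order of f is the least common multiple of its cycle lengths: lcm(3, 2, 2, 2) = 6.

6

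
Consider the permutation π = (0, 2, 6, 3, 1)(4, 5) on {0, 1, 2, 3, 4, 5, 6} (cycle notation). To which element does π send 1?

0

1 appears in (0, 2, 6, 3, 1); the next entry (wrapping around) is 0.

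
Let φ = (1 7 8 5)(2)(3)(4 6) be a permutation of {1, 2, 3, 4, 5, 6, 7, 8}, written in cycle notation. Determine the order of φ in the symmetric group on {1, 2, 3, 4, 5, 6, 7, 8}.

The cycle type of φ is (4, 2, 1, 1).
Since disjoint cycles commute, ord(φ) = lcm(4, 2) = 4.

4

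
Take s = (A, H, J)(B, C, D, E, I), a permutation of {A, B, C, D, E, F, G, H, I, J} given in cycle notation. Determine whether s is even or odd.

The cycle lengths are 5, 3, 1, 1.
A cycle is odd iff its length is even; s has 0 even-length cycles, so sgn(s) = (−1)^0 and s is even.

even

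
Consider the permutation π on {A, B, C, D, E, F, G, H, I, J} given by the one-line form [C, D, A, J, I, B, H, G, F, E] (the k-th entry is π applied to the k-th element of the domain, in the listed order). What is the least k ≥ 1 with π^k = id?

6

Writing π as disjoint cycles, the cycle lengths are 6, 2, 2.
The order is lcm(6, 2, 2) = 6.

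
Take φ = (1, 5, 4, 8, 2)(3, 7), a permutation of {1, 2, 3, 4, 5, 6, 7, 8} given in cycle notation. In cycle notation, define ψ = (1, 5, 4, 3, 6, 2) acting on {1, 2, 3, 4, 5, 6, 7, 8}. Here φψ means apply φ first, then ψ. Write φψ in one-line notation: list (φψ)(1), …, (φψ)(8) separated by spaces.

4 5 7 8 3 2 6 1

For each element, apply φ then ψ: 1 → 5 → 4; 2 → 1 → 5; 3 → 7 → 7; 4 → 8 → 8; 5 → 4 → 3; 6 → 6 → 2; 7 → 3 → 6; 8 → 2 → 1.
So φψ in one-line form is 4 5 7 8 3 2 6 1.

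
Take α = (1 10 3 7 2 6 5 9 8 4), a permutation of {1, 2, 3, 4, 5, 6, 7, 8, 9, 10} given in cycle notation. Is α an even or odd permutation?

The cycle lengths are 10.
A cycle is odd iff its length is even; α has 1 even-length cycle, so sgn(α) = (−1)^1 and α is odd.

odd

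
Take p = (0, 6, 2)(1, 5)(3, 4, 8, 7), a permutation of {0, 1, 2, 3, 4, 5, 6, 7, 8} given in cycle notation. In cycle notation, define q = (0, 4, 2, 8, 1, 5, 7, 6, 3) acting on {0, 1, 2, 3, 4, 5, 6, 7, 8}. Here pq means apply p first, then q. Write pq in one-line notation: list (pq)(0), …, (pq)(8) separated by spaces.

3 7 4 2 1 5 8 0 6

(pq)(x) = q(p(x)). Computing each image: q(p(0)) = q(6) = 3, q(p(1)) = q(5) = 7, q(p(2)) = q(0) = 4, q(p(3)) = q(4) = 2, q(p(4)) = q(8) = 1, q(p(5)) = q(1) = 5, q(p(6)) = q(2) = 8, q(p(7)) = q(3) = 0, q(p(8)) = q(7) = 6.
Hence pq = [3 7 4 2 1 5 8 0 6].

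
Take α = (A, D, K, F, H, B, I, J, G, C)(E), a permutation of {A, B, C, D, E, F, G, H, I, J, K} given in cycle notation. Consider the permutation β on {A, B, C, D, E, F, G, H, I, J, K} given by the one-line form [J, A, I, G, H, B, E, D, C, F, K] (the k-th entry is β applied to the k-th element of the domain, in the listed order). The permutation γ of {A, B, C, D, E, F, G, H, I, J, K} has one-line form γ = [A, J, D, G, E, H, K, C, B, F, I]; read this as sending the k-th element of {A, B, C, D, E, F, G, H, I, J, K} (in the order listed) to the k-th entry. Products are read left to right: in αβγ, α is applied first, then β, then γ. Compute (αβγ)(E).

C

Apply the permutations in order: α(E) = E, then β(E) = H, then γ(H) = C. So (αβγ)(E) = C.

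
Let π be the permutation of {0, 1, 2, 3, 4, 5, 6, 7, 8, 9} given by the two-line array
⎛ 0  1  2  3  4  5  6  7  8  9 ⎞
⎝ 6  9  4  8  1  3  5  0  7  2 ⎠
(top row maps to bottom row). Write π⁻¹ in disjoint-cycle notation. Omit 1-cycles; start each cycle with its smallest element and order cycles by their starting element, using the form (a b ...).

(0 7 8 3 5 6)(1 4 2 9)

First write π in disjoint cycles: (0 6 5 3 8 7)(1 9 2 4).
The inverse reverses every cycle; in canonical form, π⁻¹ = (0 7 8 3 5 6)(1 4 2 9).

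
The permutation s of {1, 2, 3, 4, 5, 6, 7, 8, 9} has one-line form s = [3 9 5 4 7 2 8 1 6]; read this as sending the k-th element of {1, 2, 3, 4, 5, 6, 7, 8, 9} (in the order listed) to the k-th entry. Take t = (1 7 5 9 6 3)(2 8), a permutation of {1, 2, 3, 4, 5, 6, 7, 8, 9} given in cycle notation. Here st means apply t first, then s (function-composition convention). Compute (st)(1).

8

t(1) = 7, then s(7) = 8; composing gives (st)(1) = 8.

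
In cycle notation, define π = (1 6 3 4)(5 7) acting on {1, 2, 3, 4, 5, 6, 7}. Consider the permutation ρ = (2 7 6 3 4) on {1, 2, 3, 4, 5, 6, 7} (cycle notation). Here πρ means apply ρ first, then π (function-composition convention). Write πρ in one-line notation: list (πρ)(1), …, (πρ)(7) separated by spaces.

6 5 1 2 7 4 3

(πρ)(x) = π(ρ(x)). Computing each image: π(ρ(1)) = π(1) = 6, π(ρ(2)) = π(7) = 5, π(ρ(3)) = π(4) = 1, π(ρ(4)) = π(2) = 2, π(ρ(5)) = π(5) = 7, π(ρ(6)) = π(3) = 4, π(ρ(7)) = π(6) = 3.
Hence πρ = [6 5 1 2 7 4 3].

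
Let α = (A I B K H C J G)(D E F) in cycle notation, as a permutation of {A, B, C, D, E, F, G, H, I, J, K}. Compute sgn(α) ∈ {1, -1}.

-1

The cycle lengths are 8, 3.
A cycle is odd iff its length is even; α has 1 even-length cycle, so sgn(α) = (−1)^1 and α is odd.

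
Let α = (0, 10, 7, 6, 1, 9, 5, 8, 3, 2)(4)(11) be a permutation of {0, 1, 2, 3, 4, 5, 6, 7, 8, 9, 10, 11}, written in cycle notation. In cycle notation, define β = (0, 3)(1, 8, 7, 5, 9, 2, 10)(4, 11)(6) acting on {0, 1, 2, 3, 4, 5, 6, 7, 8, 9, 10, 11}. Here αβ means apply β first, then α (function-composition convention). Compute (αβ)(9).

0

β(9) = 2, then α(2) = 0; composing gives (αβ)(9) = 0.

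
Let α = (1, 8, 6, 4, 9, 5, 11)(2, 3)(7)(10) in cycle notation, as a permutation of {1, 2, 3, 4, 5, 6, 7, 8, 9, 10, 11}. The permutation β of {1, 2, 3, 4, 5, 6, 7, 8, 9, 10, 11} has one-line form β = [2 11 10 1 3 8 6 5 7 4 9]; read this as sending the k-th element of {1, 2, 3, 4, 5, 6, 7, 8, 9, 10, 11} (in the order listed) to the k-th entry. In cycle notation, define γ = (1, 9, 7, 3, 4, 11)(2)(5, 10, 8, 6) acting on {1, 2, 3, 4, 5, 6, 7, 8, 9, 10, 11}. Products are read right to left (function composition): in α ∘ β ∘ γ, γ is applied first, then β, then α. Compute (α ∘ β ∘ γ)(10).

11

(α ∘ β ∘ γ)(10) = α(β(γ(10))). γ(10) = 8, then β(8) = 5, then α(5) = 11, so the result is 11.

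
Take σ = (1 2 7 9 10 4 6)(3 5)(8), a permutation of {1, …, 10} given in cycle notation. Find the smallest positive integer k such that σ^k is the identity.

The cycle type of σ is (7, 2, 1).
The order is lcm(7, 2) = 14.

14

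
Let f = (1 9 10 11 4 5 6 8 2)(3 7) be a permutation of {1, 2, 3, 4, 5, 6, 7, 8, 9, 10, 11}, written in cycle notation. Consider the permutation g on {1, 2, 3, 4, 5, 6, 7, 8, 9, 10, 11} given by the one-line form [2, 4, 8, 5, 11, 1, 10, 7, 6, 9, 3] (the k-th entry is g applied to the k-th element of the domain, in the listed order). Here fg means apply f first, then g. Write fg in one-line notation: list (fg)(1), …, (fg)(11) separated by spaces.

6 2 10 11 1 7 8 4 9 3 5

Chase each element through f then g: 1 → 9 → 6; 2 → 1 → 2; 3 → 7 → 10; 4 → 5 → 11; 5 → 6 → 1; 6 → 8 → 7; 7 → 3 → 8; 8 → 2 → 4; 9 → 10 → 9; 10 → 11 → 3; 11 → 4 → 5.
So fg in one-line form is 6 2 10 11 1 7 8 4 9 3 5.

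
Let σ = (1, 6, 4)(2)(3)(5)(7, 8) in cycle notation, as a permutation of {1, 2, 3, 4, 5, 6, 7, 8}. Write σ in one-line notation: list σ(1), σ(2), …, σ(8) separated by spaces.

6 2 3 1 5 4 8 7

Image by image: 1↦6, 2↦2, 3↦3, 4↦1, 5↦5, 6↦4, 7↦8, 8↦7.
So the one-line form is 6 2 3 1 5 4 8 7.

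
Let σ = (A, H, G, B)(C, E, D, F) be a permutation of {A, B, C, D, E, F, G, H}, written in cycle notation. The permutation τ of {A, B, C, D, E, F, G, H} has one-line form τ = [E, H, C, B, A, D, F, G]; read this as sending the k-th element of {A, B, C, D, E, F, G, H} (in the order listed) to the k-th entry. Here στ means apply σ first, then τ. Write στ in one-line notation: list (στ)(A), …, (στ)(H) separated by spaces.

(στ)(x) = τ(σ(x)). Computing each image: τ(σ(A)) = τ(H) = G, τ(σ(B)) = τ(A) = E, τ(σ(C)) = τ(E) = A, τ(σ(D)) = τ(F) = D, τ(σ(E)) = τ(D) = B, τ(σ(F)) = τ(C) = C, τ(σ(G)) = τ(B) = H, τ(σ(H)) = τ(G) = F.
Hence στ = [G E A D B C H F].

G E A D B C H F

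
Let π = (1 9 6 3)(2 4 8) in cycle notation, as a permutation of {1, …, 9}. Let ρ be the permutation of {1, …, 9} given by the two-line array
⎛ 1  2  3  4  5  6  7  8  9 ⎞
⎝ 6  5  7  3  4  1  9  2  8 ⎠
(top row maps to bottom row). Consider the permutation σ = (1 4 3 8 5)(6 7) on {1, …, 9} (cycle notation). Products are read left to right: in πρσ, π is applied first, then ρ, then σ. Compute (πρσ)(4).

2

Apply the permutations in order: π(4) = 8, then ρ(8) = 2, then σ(2) = 2. So (πρσ)(4) = 2.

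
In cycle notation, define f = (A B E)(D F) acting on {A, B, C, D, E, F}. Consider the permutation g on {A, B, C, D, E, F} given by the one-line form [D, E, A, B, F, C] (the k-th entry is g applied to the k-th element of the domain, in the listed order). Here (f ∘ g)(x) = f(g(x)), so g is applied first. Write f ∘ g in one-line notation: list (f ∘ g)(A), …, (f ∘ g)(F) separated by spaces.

(f ∘ g)(x) = f(g(x)). Computing each image: f(g(A)) = f(D) = F, f(g(B)) = f(E) = A, f(g(C)) = f(A) = B, f(g(D)) = f(B) = E, f(g(E)) = f(F) = D, f(g(F)) = f(C) = C.
Hence f ∘ g = [F A B E D C].

F A B E D C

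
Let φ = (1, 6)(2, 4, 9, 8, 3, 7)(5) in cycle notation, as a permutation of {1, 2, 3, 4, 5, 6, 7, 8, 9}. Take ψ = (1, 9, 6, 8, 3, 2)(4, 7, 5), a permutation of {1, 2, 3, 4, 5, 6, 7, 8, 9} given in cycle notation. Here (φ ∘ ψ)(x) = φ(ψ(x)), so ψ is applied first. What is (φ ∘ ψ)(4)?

2

ψ(4) = 7, then φ(7) = 2; composing gives (φ ∘ ψ)(4) = 2.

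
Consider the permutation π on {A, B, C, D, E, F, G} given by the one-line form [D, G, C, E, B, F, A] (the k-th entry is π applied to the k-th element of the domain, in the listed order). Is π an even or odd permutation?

In disjoint-cycle form the cycle lengths are 5, 1, 1.
A cycle of length ℓ contributes ℓ−1 transpositions, so π is a product of 4 transpositions — even.

even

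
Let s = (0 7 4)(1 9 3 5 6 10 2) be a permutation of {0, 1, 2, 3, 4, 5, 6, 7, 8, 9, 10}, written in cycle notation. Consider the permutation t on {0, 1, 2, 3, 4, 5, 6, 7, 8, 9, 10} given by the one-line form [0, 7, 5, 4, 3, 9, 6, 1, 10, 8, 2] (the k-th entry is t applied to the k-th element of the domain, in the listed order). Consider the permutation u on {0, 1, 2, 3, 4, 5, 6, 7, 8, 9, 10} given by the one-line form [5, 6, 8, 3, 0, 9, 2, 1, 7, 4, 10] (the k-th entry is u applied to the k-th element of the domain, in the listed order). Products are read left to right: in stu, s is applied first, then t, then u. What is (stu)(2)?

1

Chase 2: s(2) = 1; t(1) = 7; u(7) = 1. Hence (stu)(2) = 1.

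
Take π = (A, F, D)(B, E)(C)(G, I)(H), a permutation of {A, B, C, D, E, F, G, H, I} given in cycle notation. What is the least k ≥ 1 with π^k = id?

6

The disjoint cycles have lengths 3, 2, 2, 1, 1.
The order is lcm(3, 2, 2) = 6.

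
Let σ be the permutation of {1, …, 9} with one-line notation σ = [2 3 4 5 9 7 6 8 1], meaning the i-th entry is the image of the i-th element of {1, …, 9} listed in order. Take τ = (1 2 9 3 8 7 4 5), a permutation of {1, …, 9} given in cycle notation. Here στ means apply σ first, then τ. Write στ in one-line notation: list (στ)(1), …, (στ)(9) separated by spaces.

9 8 5 1 3 4 6 7 2

(στ)(x) = τ(σ(x)). Computing each image: τ(σ(1)) = τ(2) = 9, τ(σ(2)) = τ(3) = 8, τ(σ(3)) = τ(4) = 5, τ(σ(4)) = τ(5) = 1, τ(σ(5)) = τ(9) = 3, τ(σ(6)) = τ(7) = 4, τ(σ(7)) = τ(6) = 6, τ(σ(8)) = τ(8) = 7, τ(σ(9)) = τ(1) = 2.
Hence στ = [9 8 5 1 3 4 6 7 2].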